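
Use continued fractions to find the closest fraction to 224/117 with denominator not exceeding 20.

23/12

Expand x = 224/117 as a continued fraction with the Euclidean algorithm:
  224 = 1*117 + 107, so a_0 = 1.
  117 = 1*107 + 10, so a_1 = 1.
  107 = 10*10 + 7, so a_2 = 10.
  10 = 1*7 + 3, so a_3 = 1.
  7 = 2*3 + 1, so a_4 = 2.
  3 = 3*1 + 0, so a_5 = 3.
so x = [1; 1, 10, 1, 2, 3].
Convergents (p_i = a_i*p_{i-1} + p_{i-2}, q_i = a_i*q_{i-1} + q_{i-2} with p_{-2}=0, p_{-1}=1, q_{-2}=1, q_{-1}=0), until the denominator exceeds 20:
  i=0: a_0=1, p_0 = 1*1 + 0 = 1, q_0 = 1*0 + 1 = 1.
  i=1: a_1=1, p_1 = 1*1 + 1 = 2, q_1 = 1*1 + 0 = 1.
  i=2: a_2=10, p_2 = 10*2 + 1 = 21, q_2 = 10*1 + 1 = 11.
  i=3: a_3=1, p_3 = 1*21 + 2 = 23, q_3 = 1*11 + 1 = 12.
  i=4: a_4=2, p_4 = 2*23 + 21 = 67, q_4 = 2*12 + 11 = 35.
q_4 = 35 > 20, so the last convergent with denominator <= 20 is p_3/q_3 = 23/12.
The closest fraction with denominator <= 20 is either p_3/q_3 or the intermediate fraction (k*p_3 + p_2)/(k*q_3 + q_2) with the largest k >= 1 whose denominator stays <= 20; these approach x as k grows, and every other convergent or intermediate fraction in range is farther away.
Largest k: floor((20 - q_2)/q_3) = floor((20 - 11)/12) = 0.
Since k = 0, no intermediate fraction beyond p_3/q_3 has denominator <= 20, so the convergent 23/12 is the closest (its error is |224*12 - 23*117|/(117*12) = 3/1404).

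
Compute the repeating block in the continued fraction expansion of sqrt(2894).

[53; (1, 3, 1, 8, 1, 52, 1, 8, 1, 3, 1, 106)]

Write x_i = (sqrt(2894) + m_i)/d_i with (m_0, d_0) = (0, 1). a_0 = floor(sqrt(2894)) = 53, since 53^2 = 2809 <= 2894 < 2916 = 54^2.
Iterate m_{i+1} = d_i*a_i - m_i, d_{i+1} = (2894 - m_{i+1}^2)/d_i, a_{i+1} = floor((a_0 + m_{i+1})/d_{i+1}):
  m_1 = 1*53 - 0 = 53, d_1 = (2894 - 53^2)/1 = 85/1 = 85, a_1 = floor((53 + 53)/85) = 1.
  m_2 = 85*1 - 53 = 32, d_2 = (2894 - 32^2)/85 = 1870/85 = 22, a_2 = floor((53 + 32)/22) = 3.
  m_3 = 22*3 - 32 = 34, d_3 = (2894 - 34^2)/22 = 1738/22 = 79, a_3 = floor((53 + 34)/79) = 1.
  m_4 = 79*1 - 34 = 45, d_4 = (2894 - 45^2)/79 = 869/79 = 11, a_4 = floor((53 + 45)/11) = 8.
  m_5 = 11*8 - 45 = 43, d_5 = (2894 - 43^2)/11 = 1045/11 = 95, a_5 = floor((53 + 43)/95) = 1.
  m_6 = 95*1 - 43 = 52, d_6 = (2894 - 52^2)/95 = 190/95 = 2, a_6 = floor((53 + 52)/2) = 52.
  m_7 = 2*52 - 52 = 52, d_7 = (2894 - 52^2)/2 = 190/2 = 95, a_7 = floor((53 + 52)/95) = 1.
  m_8 = 95*1 - 52 = 43, d_8 = (2894 - 43^2)/95 = 1045/95 = 11, a_8 = floor((53 + 43)/11) = 8.
  m_9 = 11*8 - 43 = 45, d_9 = (2894 - 45^2)/11 = 869/11 = 79, a_9 = floor((53 + 45)/79) = 1.
  m_10 = 79*1 - 45 = 34, d_10 = (2894 - 34^2)/79 = 1738/79 = 22, a_10 = floor((53 + 34)/22) = 3.
  m_11 = 22*3 - 34 = 32, d_11 = (2894 - 32^2)/22 = 1870/22 = 85, a_11 = floor((53 + 32)/85) = 1.
  m_12 = 85*1 - 32 = 53, d_12 = (2894 - 53^2)/85 = 85/85 = 1, a_12 = floor((53 + 53)/1) = 106.
  m_13 = 1*106 - 53 = 53, d_13 = (2894 - 53^2)/1 = 85/1 = 85: (m_13, d_13) = (m_1, d_1) = (53, 85), so from here the quotients repeat a_1, ..., a_12; the period length is 12.
Hence the expansion of sqrt(2894) is a_0 = 53 followed by the repeating block 1, 3, 1, 8, 1, 52, 1, 8, 1, 3, 1, 106 (period 12).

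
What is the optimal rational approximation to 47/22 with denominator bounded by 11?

15/7

Expand x = 47/22 as a continued fraction with the Euclidean algorithm:
  47 = 2*22 + 3, so a_0 = 2.
  22 = 7*3 + 1, so a_1 = 7.
  3 = 3*1 + 0, so a_2 = 3.
so x = [2; 7, 3].
Convergents (p_i = a_i*p_{i-1} + p_{i-2}, q_i = a_i*q_{i-1} + q_{i-2} with p_{-2}=0, p_{-1}=1, q_{-2}=1, q_{-1}=0), until the denominator exceeds 11:
  i=0: a_0=2, p_0 = 2*1 + 0 = 2, q_0 = 2*0 + 1 = 1.
  i=1: a_1=7, p_1 = 7*2 + 1 = 15, q_1 = 7*1 + 0 = 7.
  i=2: a_2=3, p_2 = 3*15 + 2 = 47, q_2 = 3*7 + 1 = 22.
q_2 = 22 > 11, so the last convergent with denominator <= 11 is p_1/q_1 = 15/7.
The closest fraction with denominator <= 11 is either p_1/q_1 or the intermediate fraction (k*p_1 + p_0)/(k*q_1 + q_0) with the largest k >= 1 whose denominator stays <= 11; these approach x as k grows, and every other convergent or intermediate fraction in range is farther away.
Largest k: floor((11 - q_0)/q_1) = floor((11 - 1)/7) = 1.
That gives (1*15 + 2)/(1*7 + 1) = 17/8.
Compare the errors: |x - 15/7| = |47*7 - 15*22|/(22*7) = 1/154, and |x - 17/8| = |47*8 - 17*22|/(22*8) = 2/176.
Cross-multiplying, 1*176 = 176 < 308 = 2*154, so 1/154 is smaller: the convergent 15/7 is closer to x than 17/8.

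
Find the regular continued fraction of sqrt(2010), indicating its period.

Write x_i = (sqrt(2010) + m_i)/d_i with (m_0, d_0) = (0, 1). a_0 = floor(sqrt(2010)) = 44, since 44^2 = 1936 <= 2010 < 2025 = 45^2.
Iterate m_{i+1} = d_i*a_i - m_i, d_{i+1} = (2010 - m_{i+1}^2)/d_i, a_{i+1} = floor((a_0 + m_{i+1})/d_{i+1}):
  m_1 = 1*44 - 0 = 44, d_1 = (2010 - 44^2)/1 = 74/1 = 74, a_1 = floor((44 + 44)/74) = 1.
  m_2 = 74*1 - 44 = 30, d_2 = (2010 - 30^2)/74 = 1110/74 = 15, a_2 = floor((44 + 30)/15) = 4.
  m_3 = 15*4 - 30 = 30, d_3 = (2010 - 30^2)/15 = 1110/15 = 74, a_3 = floor((44 + 30)/74) = 1.
  m_4 = 74*1 - 30 = 44, d_4 = (2010 - 44^2)/74 = 74/74 = 1, a_4 = floor((44 + 44)/1) = 88.
  m_5 = 1*88 - 44 = 44, d_5 = (2010 - 44^2)/1 = 74/1 = 74: (m_5, d_5) = (m_1, d_1) = (44, 74), so from here the quotients repeat a_1, ..., a_4; the period length is 4.
Hence the expansion of sqrt(2010) is a_0 = 44 followed by the repeating block 1, 4, 1, 88 (period 4).

[44; (1, 4, 1, 88)]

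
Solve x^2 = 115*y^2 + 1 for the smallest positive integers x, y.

(x, y) = (1126, 105)

First expand sqrt(115) as a continued fraction. With x_i = (sqrt(115) + m_i)/d_i and (m_0, d_0) = (0, 1): a_0 = floor(sqrt(115)) = 10, since 10^2 = 100 <= 115 < 121 = 11^2.
Iterate m_{i+1} = d_i*a_i - m_i, d_{i+1} = (115 - m_{i+1}^2)/d_i, a_{i+1} = floor((a_0 + m_{i+1})/d_{i+1}):
  m_1 = 1*10 - 0 = 10, d_1 = (115 - 10^2)/1 = 15/1 = 15, a_1 = floor((10 + 10)/15) = 1.
  m_2 = 15*1 - 10 = 5, d_2 = (115 - 5^2)/15 = 90/15 = 6, a_2 = floor((10 + 5)/6) = 2.
  m_3 = 6*2 - 5 = 7, d_3 = (115 - 7^2)/6 = 66/6 = 11, a_3 = floor((10 + 7)/11) = 1.
  m_4 = 11*1 - 7 = 4, d_4 = (115 - 4^2)/11 = 99/11 = 9, a_4 = floor((10 + 4)/9) = 1.
  m_5 = 9*1 - 4 = 5, d_5 = (115 - 5^2)/9 = 90/9 = 10, a_5 = floor((10 + 5)/10) = 1.
  m_6 = 10*1 - 5 = 5, d_6 = (115 - 5^2)/10 = 90/10 = 9, a_6 = floor((10 + 5)/9) = 1.
  m_7 = 9*1 - 5 = 4, d_7 = (115 - 4^2)/9 = 99/9 = 11, a_7 = floor((10 + 4)/11) = 1.
  m_8 = 11*1 - 4 = 7, d_8 = (115 - 7^2)/11 = 66/11 = 6, a_8 = floor((10 + 7)/6) = 2.
  m_9 = 6*2 - 7 = 5, d_9 = (115 - 5^2)/6 = 90/6 = 15, a_9 = floor((10 + 5)/15) = 1.
  m_10 = 15*1 - 5 = 10, d_10 = (115 - 10^2)/15 = 15/15 = 1, a_10 = floor((10 + 10)/1) = 20.
  m_11 = 1*20 - 10 = 10, d_11 = (115 - 10^2)/1 = 15/1 = 15: (m_11, d_11) = (m_1, d_1) = (10, 15), so from here the quotients repeat a_1, ..., a_10; the period length is 10.
So sqrt(115) = [10; (1, 2, 1, 1, 1, 1, 1, 2, 1, 20)] with period length k = 10.
k is even, so the fundamental solution of x^2 - 115y^2 = 1 is (p_{k-1}, q_{k-1}) = (p_9, q_9); compute convergents through index 9.
Convergents (p_i = a_i*p_{i-1} + p_{i-2}, q_i = a_i*q_{i-1} + q_{i-2} with p_{-2}=0, p_{-1}=1, q_{-2}=1, q_{-1}=0):
  i=0: a_0=10, p_0 = 10*1 + 0 = 10, q_0 = 10*0 + 1 = 1.
  i=1: a_1=1, p_1 = 1*10 + 1 = 11, q_1 = 1*1 + 0 = 1.
  i=2: a_2=2, p_2 = 2*11 + 10 = 32, q_2 = 2*1 + 1 = 3.
  i=3: a_3=1, p_3 = 1*32 + 11 = 43, q_3 = 1*3 + 1 = 4.
  i=4: a_4=1, p_4 = 1*43 + 32 = 75, q_4 = 1*4 + 3 = 7.
  i=5: a_5=1, p_5 = 1*75 + 43 = 118, q_5 = 1*7 + 4 = 11.
  i=6: a_6=1, p_6 = 1*118 + 75 = 193, q_6 = 1*11 + 7 = 18.
  i=7: a_7=1, p_7 = 1*193 + 118 = 311, q_7 = 1*18 + 11 = 29.
  i=8: a_8=2, p_8 = 2*311 + 193 = 815, q_8 = 2*29 + 18 = 76.
  i=9: a_9=1, p_9 = 1*815 + 311 = 1126, q_9 = 1*76 + 29 = 105.
Check: 1126^2 - 115*105^2 = 1267876 - 1267875 = 1, so (x, y) = (1126, 105) solves the equation, and by the theorem it is the least positive solution.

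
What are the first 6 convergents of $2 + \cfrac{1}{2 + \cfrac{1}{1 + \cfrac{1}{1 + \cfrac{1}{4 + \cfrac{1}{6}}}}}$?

2/1, 5/2, 7/3, 12/5, 55/23, 342/143

Using the convergent recurrence p_i = a_i*p_{i-1} + p_{i-2}, q_i = a_i*q_{i-1} + q_{i-2} with p_{-2}=0, p_{-1}=1, q_{-2}=1, q_{-1}=0:
  i=0: a_0=2, p_0 = 2*1 + 0 = 2, q_0 = 2*0 + 1 = 1.
  i=1: a_1=2, p_1 = 2*2 + 1 = 5, q_1 = 2*1 + 0 = 2.
  i=2: a_2=1, p_2 = 1*5 + 2 = 7, q_2 = 1*2 + 1 = 3.
  i=3: a_3=1, p_3 = 1*7 + 5 = 12, q_3 = 1*3 + 2 = 5.
  i=4: a_4=4, p_4 = 4*12 + 7 = 55, q_4 = 4*5 + 3 = 23.
  i=5: a_5=6, p_5 = 6*55 + 12 = 342, q_5 = 6*23 + 5 = 143.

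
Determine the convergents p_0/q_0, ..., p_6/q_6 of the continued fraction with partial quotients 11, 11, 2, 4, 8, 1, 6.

11/1, 122/11, 255/23, 1142/103, 9391/847, 10533/950, 72589/6547

Using the convergent recurrence p_i = a_i*p_{i-1} + p_{i-2}, q_i = a_i*q_{i-1} + q_{i-2} with p_{-2}=0, p_{-1}=1, q_{-2}=1, q_{-1}=0:
  i=0: a_0=11, p_0 = 11*1 + 0 = 11, q_0 = 11*0 + 1 = 1.
  i=1: a_1=11, p_1 = 11*11 + 1 = 122, q_1 = 11*1 + 0 = 11.
  i=2: a_2=2, p_2 = 2*122 + 11 = 255, q_2 = 2*11 + 1 = 23.
  i=3: a_3=4, p_3 = 4*255 + 122 = 1142, q_3 = 4*23 + 11 = 103.
  i=4: a_4=8, p_4 = 8*1142 + 255 = 9391, q_4 = 8*103 + 23 = 847.
  i=5: a_5=1, p_5 = 1*9391 + 1142 = 10533, q_5 = 1*847 + 103 = 950.
  i=6: a_6=6, p_6 = 6*10533 + 9391 = 72589, q_6 = 6*950 + 847 = 6547.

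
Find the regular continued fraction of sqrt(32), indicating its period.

Write x_i = (sqrt(32) + m_i)/d_i with (m_0, d_0) = (0, 1). a_0 = floor(sqrt(32)) = 5, since 5^2 = 25 <= 32 < 36 = 6^2.
Iterate m_{i+1} = d_i*a_i - m_i, d_{i+1} = (32 - m_{i+1}^2)/d_i, a_{i+1} = floor((a_0 + m_{i+1})/d_{i+1}):
  m_1 = 1*5 - 0 = 5, d_1 = (32 - 5^2)/1 = 7/1 = 7, a_1 = floor((5 + 5)/7) = 1.
  m_2 = 7*1 - 5 = 2, d_2 = (32 - 2^2)/7 = 28/7 = 4, a_2 = floor((5 + 2)/4) = 1.
  m_3 = 4*1 - 2 = 2, d_3 = (32 - 2^2)/4 = 28/4 = 7, a_3 = floor((5 + 2)/7) = 1.
  m_4 = 7*1 - 2 = 5, d_4 = (32 - 5^2)/7 = 7/7 = 1, a_4 = floor((5 + 5)/1) = 10.
  m_5 = 1*10 - 5 = 5, d_5 = (32 - 5^2)/1 = 7/1 = 7: (m_5, d_5) = (m_1, d_1) = (5, 7), so from here the quotients repeat a_1, ..., a_4; the period length is 4.
Hence the expansion of sqrt(32) is a_0 = 5 followed by the repeating block 1, 1, 1, 10 (period 4).

[5; (1, 1, 1, 10)]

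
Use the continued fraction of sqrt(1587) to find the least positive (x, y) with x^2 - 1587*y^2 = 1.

(x, y) = (978122, 24553)

First expand sqrt(1587) as a continued fraction. With x_i = (sqrt(1587) + m_i)/d_i and (m_0, d_0) = (0, 1): a_0 = floor(sqrt(1587)) = 39, since 39^2 = 1521 <= 1587 < 1600 = 40^2.
Iterate m_{i+1} = d_i*a_i - m_i, d_{i+1} = (1587 - m_{i+1}^2)/d_i, a_{i+1} = floor((a_0 + m_{i+1})/d_{i+1}):
  m_1 = 1*39 - 0 = 39, d_1 = (1587 - 39^2)/1 = 66/1 = 66, a_1 = floor((39 + 39)/66) = 1.
  m_2 = 66*1 - 39 = 27, d_2 = (1587 - 27^2)/66 = 858/66 = 13, a_2 = floor((39 + 27)/13) = 5.
  m_3 = 13*5 - 27 = 38, d_3 = (1587 - 38^2)/13 = 143/13 = 11, a_3 = floor((39 + 38)/11) = 7.
  m_4 = 11*7 - 38 = 39, d_4 = (1587 - 39^2)/11 = 66/11 = 6, a_4 = floor((39 + 39)/6) = 13.
  m_5 = 6*13 - 39 = 39, d_5 = (1587 - 39^2)/6 = 66/6 = 11, a_5 = floor((39 + 39)/11) = 7.
  m_6 = 11*7 - 39 = 38, d_6 = (1587 - 38^2)/11 = 143/11 = 13, a_6 = floor((39 + 38)/13) = 5.
  m_7 = 13*5 - 38 = 27, d_7 = (1587 - 27^2)/13 = 858/13 = 66, a_7 = floor((39 + 27)/66) = 1.
  m_8 = 66*1 - 27 = 39, d_8 = (1587 - 39^2)/66 = 66/66 = 1, a_8 = floor((39 + 39)/1) = 78.
  m_9 = 1*78 - 39 = 39, d_9 = (1587 - 39^2)/1 = 66/1 = 66: (m_9, d_9) = (m_1, d_1) = (39, 66), so from here the quotients repeat a_1, ..., a_8; the period length is 8.
So sqrt(1587) = [39; (1, 5, 7, 13, 7, 5, 1, 78)] with period length k = 8.
k is even, so the fundamental solution of x^2 - 1587y^2 = 1 is (p_{k-1}, q_{k-1}) = (p_7, q_7); compute convergents through index 7.
Convergents (p_i = a_i*p_{i-1} + p_{i-2}, q_i = a_i*q_{i-1} + q_{i-2} with p_{-2}=0, p_{-1}=1, q_{-2}=1, q_{-1}=0):
  i=0: a_0=39, p_0 = 39*1 + 0 = 39, q_0 = 39*0 + 1 = 1.
  i=1: a_1=1, p_1 = 1*39 + 1 = 40, q_1 = 1*1 + 0 = 1.
  i=2: a_2=5, p_2 = 5*40 + 39 = 239, q_2 = 5*1 + 1 = 6.
  i=3: a_3=7, p_3 = 7*239 + 40 = 1713, q_3 = 7*6 + 1 = 43.
  i=4: a_4=13, p_4 = 13*1713 + 239 = 22508, q_4 = 13*43 + 6 = 565.
  i=5: a_5=7, p_5 = 7*22508 + 1713 = 159269, q_5 = 7*565 + 43 = 3998.
  i=6: a_6=5, p_6 = 5*159269 + 22508 = 818853, q_6 = 5*3998 + 565 = 20555.
  i=7: a_7=1, p_7 = 1*818853 + 159269 = 978122, q_7 = 1*20555 + 3998 = 24553.
Check: 978122^2 - 1587*24553^2 = 956722646884 - 956722646883 = 1, so (x, y) = (978122, 24553) solves the equation, and by the theorem it is the least positive solution.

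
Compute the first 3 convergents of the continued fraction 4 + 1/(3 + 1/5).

4/1, 13/3, 69/16

Using the convergent recurrence p_i = a_i*p_{i-1} + p_{i-2}, q_i = a_i*q_{i-1} + q_{i-2} with p_{-2}=0, p_{-1}=1, q_{-2}=1, q_{-1}=0:
  i=0: a_0=4, p_0 = 4*1 + 0 = 4, q_0 = 4*0 + 1 = 1.
  i=1: a_1=3, p_1 = 3*4 + 1 = 13, q_1 = 3*1 + 0 = 3.
  i=2: a_2=5, p_2 = 5*13 + 4 = 69, q_2 = 5*3 + 1 = 16.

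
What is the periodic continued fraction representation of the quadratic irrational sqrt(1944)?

Write x_i = (sqrt(1944) + m_i)/d_i with (m_0, d_0) = (0, 1). a_0 = floor(sqrt(1944)) = 44, since 44^2 = 1936 <= 1944 < 2025 = 45^2.
Iterate m_{i+1} = d_i*a_i - m_i, d_{i+1} = (1944 - m_{i+1}^2)/d_i, a_{i+1} = floor((a_0 + m_{i+1})/d_{i+1}):
  m_1 = 1*44 - 0 = 44, d_1 = (1944 - 44^2)/1 = 8/1 = 8, a_1 = floor((44 + 44)/8) = 11.
  m_2 = 8*11 - 44 = 44, d_2 = (1944 - 44^2)/8 = 8/8 = 1, a_2 = floor((44 + 44)/1) = 88.
  m_3 = 1*88 - 44 = 44, d_3 = (1944 - 44^2)/1 = 8/1 = 8: (m_3, d_3) = (m_1, d_1) = (44, 8), so from here the quotients repeat a_1, a_2; the period length is 2.
Hence the expansion of sqrt(1944) is a_0 = 44 followed by the repeating block 11, 88 (period 2).

[44; (11, 88)]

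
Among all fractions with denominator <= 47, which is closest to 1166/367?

54/17

Expand x = 1166/367 as a continued fraction with the Euclidean algorithm:
  1166 = 3*367 + 65, so a_0 = 3.
  367 = 5*65 + 42, so a_1 = 5.
  65 = 1*42 + 23, so a_2 = 1.
  42 = 1*23 + 19, so a_3 = 1.
  23 = 1*19 + 4, so a_4 = 1.
  19 = 4*4 + 3, so a_5 = 4.
  4 = 1*3 + 1, so a_6 = 1.
  3 = 3*1 + 0, so a_7 = 3.
so x = [3; 5, 1, 1, 1, 4, 1, 3].
Convergents (p_i = a_i*p_{i-1} + p_{i-2}, q_i = a_i*q_{i-1} + q_{i-2} with p_{-2}=0, p_{-1}=1, q_{-2}=1, q_{-1}=0), until the denominator exceeds 47:
  i=0: a_0=3, p_0 = 3*1 + 0 = 3, q_0 = 3*0 + 1 = 1.
  i=1: a_1=5, p_1 = 5*3 + 1 = 16, q_1 = 5*1 + 0 = 5.
  i=2: a_2=1, p_2 = 1*16 + 3 = 19, q_2 = 1*5 + 1 = 6.
  i=3: a_3=1, p_3 = 1*19 + 16 = 35, q_3 = 1*6 + 5 = 11.
  i=4: a_4=1, p_4 = 1*35 + 19 = 54, q_4 = 1*11 + 6 = 17.
  i=5: a_5=4, p_5 = 4*54 + 35 = 251, q_5 = 4*17 + 11 = 79.
q_5 = 79 > 47, so the last convergent with denominator <= 47 is p_4/q_4 = 54/17.
The closest fraction with denominator <= 47 is either p_4/q_4 or the intermediate fraction (k*p_4 + p_3)/(k*q_4 + q_3) with the largest k >= 1 whose denominator stays <= 47; these approach x as k grows, and every other convergent or intermediate fraction in range is farther away.
Largest k: floor((47 - q_3)/q_4) = floor((47 - 11)/17) = 2.
That gives (2*54 + 35)/(2*17 + 11) = 143/45.
Compare the errors: |x - 54/17| = |1166*17 - 54*367|/(367*17) = 4/6239, and |x - 143/45| = |1166*45 - 143*367|/(367*45) = 11/16515.
Cross-multiplying, 4*16515 = 66060 < 68629 = 11*6239, so 4/6239 is smaller: the convergent 54/17 is closer to x than 143/45.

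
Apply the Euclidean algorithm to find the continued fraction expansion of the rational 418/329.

[1; 3, 1, 2, 3, 2, 1, 2]

Run the Euclidean algorithm on 418 and 329; the successive quotients are the partial quotients a_0, a_1, ... (each step inverts the fractional part left over by the previous one):
  418 = 1*329 + 89, so a_0 = 1.
  329 = 3*89 + 62, so a_1 = 3.
  89 = 1*62 + 27, so a_2 = 1.
  62 = 2*27 + 8, so a_3 = 2.
  27 = 3*8 + 3, so a_4 = 3.
  8 = 2*3 + 2, so a_5 = 2.
  3 = 1*2 + 1, so a_6 = 1.
  2 = 2*1 + 0, so a_7 = 2.
The remainder reaches 0 after 8 divisions, so the expansion has 8 partial quotients, read off in order.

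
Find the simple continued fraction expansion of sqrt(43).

[6; (1, 1, 3, 1, 5, 1, 3, 1, 1, 12)]

Write x_i = (sqrt(43) + m_i)/d_i with (m_0, d_0) = (0, 1). a_0 = floor(sqrt(43)) = 6, since 6^2 = 36 <= 43 < 49 = 7^2.
Iterate m_{i+1} = d_i*a_i - m_i, d_{i+1} = (43 - m_{i+1}^2)/d_i, a_{i+1} = floor((a_0 + m_{i+1})/d_{i+1}):
  m_1 = 1*6 - 0 = 6, d_1 = (43 - 6^2)/1 = 7/1 = 7, a_1 = floor((6 + 6)/7) = 1.
  m_2 = 7*1 - 6 = 1, d_2 = (43 - 1^2)/7 = 42/7 = 6, a_2 = floor((6 + 1)/6) = 1.
  m_3 = 6*1 - 1 = 5, d_3 = (43 - 5^2)/6 = 18/6 = 3, a_3 = floor((6 + 5)/3) = 3.
  m_4 = 3*3 - 5 = 4, d_4 = (43 - 4^2)/3 = 27/3 = 9, a_4 = floor((6 + 4)/9) = 1.
  m_5 = 9*1 - 4 = 5, d_5 = (43 - 5^2)/9 = 18/9 = 2, a_5 = floor((6 + 5)/2) = 5.
  m_6 = 2*5 - 5 = 5, d_6 = (43 - 5^2)/2 = 18/2 = 9, a_6 = floor((6 + 5)/9) = 1.
  m_7 = 9*1 - 5 = 4, d_7 = (43 - 4^2)/9 = 27/9 = 3, a_7 = floor((6 + 4)/3) = 3.
  m_8 = 3*3 - 4 = 5, d_8 = (43 - 5^2)/3 = 18/3 = 6, a_8 = floor((6 + 5)/6) = 1.
  m_9 = 6*1 - 5 = 1, d_9 = (43 - 1^2)/6 = 42/6 = 7, a_9 = floor((6 + 1)/7) = 1.
  m_10 = 7*1 - 1 = 6, d_10 = (43 - 6^2)/7 = 7/7 = 1, a_10 = floor((6 + 6)/1) = 12.
  m_11 = 1*12 - 6 = 6, d_11 = (43 - 6^2)/1 = 7/1 = 7: (m_11, d_11) = (m_1, d_1) = (6, 7), so from here the quotients repeat a_1, ..., a_10; the period length is 10.
Hence the expansion of sqrt(43) is a_0 = 6 followed by the repeating block 1, 1, 3, 1, 5, 1, 3, 1, 1, 12 (period 10).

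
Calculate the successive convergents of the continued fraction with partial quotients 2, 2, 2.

Using the convergent recurrence p_i = a_i*p_{i-1} + p_{i-2}, q_i = a_i*q_{i-1} + q_{i-2} with p_{-2}=0, p_{-1}=1, q_{-2}=1, q_{-1}=0:
  i=0: a_0=2, p_0 = 2*1 + 0 = 2, q_0 = 2*0 + 1 = 1.
  i=1: a_1=2, p_1 = 2*2 + 1 = 5, q_1 = 2*1 + 0 = 2.
  i=2: a_2=2, p_2 = 2*5 + 2 = 12, q_2 = 2*2 + 1 = 5.

2/1, 5/2, 12/5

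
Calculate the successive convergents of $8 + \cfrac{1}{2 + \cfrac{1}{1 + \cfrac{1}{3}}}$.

8/1, 17/2, 25/3, 92/11

Using the convergent recurrence p_i = a_i*p_{i-1} + p_{i-2}, q_i = a_i*q_{i-1} + q_{i-2} with p_{-2}=0, p_{-1}=1, q_{-2}=1, q_{-1}=0:
  i=0: a_0=8, p_0 = 8*1 + 0 = 8, q_0 = 8*0 + 1 = 1.
  i=1: a_1=2, p_1 = 2*8 + 1 = 17, q_1 = 2*1 + 0 = 2.
  i=2: a_2=1, p_2 = 1*17 + 8 = 25, q_2 = 1*2 + 1 = 3.
  i=3: a_3=3, p_3 = 3*25 + 17 = 92, q_3 = 3*3 + 2 = 11.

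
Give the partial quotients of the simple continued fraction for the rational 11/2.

Run the Euclidean algorithm on 11 and 2; the successive quotients are the partial quotients a_0, a_1, ... (each step inverts the fractional part left over by the previous one):
  11 = 5*2 + 1, so a_0 = 5.
  2 = 2*1 + 0, so a_1 = 2.
The remainder reaches 0 after 2 divisions, so the expansion has 2 partial quotients, read off in order.

[5; 2]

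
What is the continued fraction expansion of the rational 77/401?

[0; 5, 4, 1, 4, 3]

Run the Euclidean algorithm on 77 and 401; the successive quotients are the partial quotients a_0, a_1, ... (each step inverts the fractional part left over by the previous one):
  77 = 0*401 + 77, so a_0 = 0.
  401 = 5*77 + 16, so a_1 = 5.
  77 = 4*16 + 13, so a_2 = 4.
  16 = 1*13 + 3, so a_3 = 1.
  13 = 4*3 + 1, so a_4 = 4.
  3 = 3*1 + 0, so a_5 = 3.
The remainder reaches 0 after 6 divisions, so the expansion has 6 partial quotients, read off in order.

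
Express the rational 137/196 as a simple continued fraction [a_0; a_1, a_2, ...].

[0; 1, 2, 3, 9, 2]

Run the Euclidean algorithm on 137 and 196; the successive quotients are the partial quotients a_0, a_1, ... (each step inverts the fractional part left over by the previous one):
  137 = 0*196 + 137, so a_0 = 0.
  196 = 1*137 + 59, so a_1 = 1.
  137 = 2*59 + 19, so a_2 = 2.
  59 = 3*19 + 2, so a_3 = 3.
  19 = 9*2 + 1, so a_4 = 9.
  2 = 2*1 + 0, so a_5 = 2.
The remainder reaches 0 after 6 divisions, so the expansion has 6 partial quotients, read off in order.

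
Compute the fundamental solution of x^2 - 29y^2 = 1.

(x, y) = (9801, 1820)

First expand sqrt(29) as a continued fraction. With x_i = (sqrt(29) + m_i)/d_i and (m_0, d_0) = (0, 1): a_0 = floor(sqrt(29)) = 5, since 5^2 = 25 <= 29 < 36 = 6^2.
Iterate m_{i+1} = d_i*a_i - m_i, d_{i+1} = (29 - m_{i+1}^2)/d_i, a_{i+1} = floor((a_0 + m_{i+1})/d_{i+1}):
  m_1 = 1*5 - 0 = 5, d_1 = (29 - 5^2)/1 = 4/1 = 4, a_1 = floor((5 + 5)/4) = 2.
  m_2 = 4*2 - 5 = 3, d_2 = (29 - 3^2)/4 = 20/4 = 5, a_2 = floor((5 + 3)/5) = 1.
  m_3 = 5*1 - 3 = 2, d_3 = (29 - 2^2)/5 = 25/5 = 5, a_3 = floor((5 + 2)/5) = 1.
  m_4 = 5*1 - 2 = 3, d_4 = (29 - 3^2)/5 = 20/5 = 4, a_4 = floor((5 + 3)/4) = 2.
  m_5 = 4*2 - 3 = 5, d_5 = (29 - 5^2)/4 = 4/4 = 1, a_5 = floor((5 + 5)/1) = 10.
  m_6 = 1*10 - 5 = 5, d_6 = (29 - 5^2)/1 = 4/1 = 4: (m_6, d_6) = (m_1, d_1) = (5, 4), so from here the quotients repeat a_1, ..., a_5; the period length is 5.
So sqrt(29) = [5; (2, 1, 1, 2, 10)] with period length k = 5.
k is odd, so (p_{k-1}, q_{k-1}) only solves x^2 - 29y^2 = -1 and the fundamental solution of x^2 - 29y^2 = 1 is (p_{2k-1}, q_{2k-1}) = (p_9, q_9); compute convergents through index 9, running through the period twice.
Convergents (p_i = a_i*p_{i-1} + p_{i-2}, q_i = a_i*q_{i-1} + q_{i-2} with p_{-2}=0, p_{-1}=1, q_{-2}=1, q_{-1}=0):
  i=0: a_0=5, p_0 = 5*1 + 0 = 5, q_0 = 5*0 + 1 = 1.
  i=1: a_1=2, p_1 = 2*5 + 1 = 11, q_1 = 2*1 + 0 = 2.
  i=2: a_2=1, p_2 = 1*11 + 5 = 16, q_2 = 1*2 + 1 = 3.
  i=3: a_3=1, p_3 = 1*16 + 11 = 27, q_3 = 1*3 + 2 = 5.
  i=4: a_4=2, p_4 = 2*27 + 16 = 70, q_4 = 2*5 + 3 = 13.
  i=5: a_5=10, p_5 = 10*70 + 27 = 727, q_5 = 10*13 + 5 = 135.
  i=6: a_6=2, p_6 = 2*727 + 70 = 1524, q_6 = 2*135 + 13 = 283.
  i=7: a_7=1, p_7 = 1*1524 + 727 = 2251, q_7 = 1*283 + 135 = 418.
  i=8: a_8=1, p_8 = 1*2251 + 1524 = 3775, q_8 = 1*418 + 283 = 701.
  i=9: a_9=2, p_9 = 2*3775 + 2251 = 9801, q_9 = 2*701 + 418 = 1820.
Indeed p_4^2 - 29*q_4^2 = 4900 - 4901 = -1, not +1.
Check: 9801^2 - 29*1820^2 = 96059601 - 96059600 = 1, so (x, y) = (9801, 1820) solves the equation, and by the theorem it is the least positive solution.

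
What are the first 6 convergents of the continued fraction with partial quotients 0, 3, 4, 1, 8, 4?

0/1, 1/3, 4/13, 5/16, 44/141, 181/580

Using the convergent recurrence p_i = a_i*p_{i-1} + p_{i-2}, q_i = a_i*q_{i-1} + q_{i-2} with p_{-2}=0, p_{-1}=1, q_{-2}=1, q_{-1}=0:
  i=0: a_0=0, p_0 = 0*1 + 0 = 0, q_0 = 0*0 + 1 = 1.
  i=1: a_1=3, p_1 = 3*0 + 1 = 1, q_1 = 3*1 + 0 = 3.
  i=2: a_2=4, p_2 = 4*1 + 0 = 4, q_2 = 4*3 + 1 = 13.
  i=3: a_3=1, p_3 = 1*4 + 1 = 5, q_3 = 1*13 + 3 = 16.
  i=4: a_4=8, p_4 = 8*5 + 4 = 44, q_4 = 8*16 + 13 = 141.
  i=5: a_5=4, p_5 = 4*44 + 5 = 181, q_5 = 4*141 + 16 = 580.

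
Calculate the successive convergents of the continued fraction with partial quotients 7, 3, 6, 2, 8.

Using the convergent recurrence p_i = a_i*p_{i-1} + p_{i-2}, q_i = a_i*q_{i-1} + q_{i-2} with p_{-2}=0, p_{-1}=1, q_{-2}=1, q_{-1}=0:
  i=0: a_0=7, p_0 = 7*1 + 0 = 7, q_0 = 7*0 + 1 = 1.
  i=1: a_1=3, p_1 = 3*7 + 1 = 22, q_1 = 3*1 + 0 = 3.
  i=2: a_2=6, p_2 = 6*22 + 7 = 139, q_2 = 6*3 + 1 = 19.
  i=3: a_3=2, p_3 = 2*139 + 22 = 300, q_3 = 2*19 + 3 = 41.
  i=4: a_4=8, p_4 = 8*300 + 139 = 2539, q_4 = 8*41 + 19 = 347.

7/1, 22/3, 139/19, 300/41, 2539/347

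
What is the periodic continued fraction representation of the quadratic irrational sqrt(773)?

[27; (1, 4, 13, 1, 2, 2, 1, 13, 4, 1, 54)]

Write x_i = (sqrt(773) + m_i)/d_i with (m_0, d_0) = (0, 1). a_0 = floor(sqrt(773)) = 27, since 27^2 = 729 <= 773 < 784 = 28^2.
Iterate m_{i+1} = d_i*a_i - m_i, d_{i+1} = (773 - m_{i+1}^2)/d_i, a_{i+1} = floor((a_0 + m_{i+1})/d_{i+1}):
  m_1 = 1*27 - 0 = 27, d_1 = (773 - 27^2)/1 = 44/1 = 44, a_1 = floor((27 + 27)/44) = 1.
  m_2 = 44*1 - 27 = 17, d_2 = (773 - 17^2)/44 = 484/44 = 11, a_2 = floor((27 + 17)/11) = 4.
  m_3 = 11*4 - 17 = 27, d_3 = (773 - 27^2)/11 = 44/11 = 4, a_3 = floor((27 + 27)/4) = 13.
  m_4 = 4*13 - 27 = 25, d_4 = (773 - 25^2)/4 = 148/4 = 37, a_4 = floor((27 + 25)/37) = 1.
  m_5 = 37*1 - 25 = 12, d_5 = (773 - 12^2)/37 = 629/37 = 17, a_5 = floor((27 + 12)/17) = 2.
  m_6 = 17*2 - 12 = 22, d_6 = (773 - 22^2)/17 = 289/17 = 17, a_6 = floor((27 + 22)/17) = 2.
  m_7 = 17*2 - 22 = 12, d_7 = (773 - 12^2)/17 = 629/17 = 37, a_7 = floor((27 + 12)/37) = 1.
  m_8 = 37*1 - 12 = 25, d_8 = (773 - 25^2)/37 = 148/37 = 4, a_8 = floor((27 + 25)/4) = 13.
  m_9 = 4*13 - 25 = 27, d_9 = (773 - 27^2)/4 = 44/4 = 11, a_9 = floor((27 + 27)/11) = 4.
  m_10 = 11*4 - 27 = 17, d_10 = (773 - 17^2)/11 = 484/11 = 44, a_10 = floor((27 + 17)/44) = 1.
  m_11 = 44*1 - 17 = 27, d_11 = (773 - 27^2)/44 = 44/44 = 1, a_11 = floor((27 + 27)/1) = 54.
  m_12 = 1*54 - 27 = 27, d_12 = (773 - 27^2)/1 = 44/1 = 44: (m_12, d_12) = (m_1, d_1) = (27, 44), so from here the quotients repeat a_1, ..., a_11; the period length is 11.
Hence the expansion of sqrt(773) is a_0 = 27 followed by the repeating block 1, 4, 13, 1, 2, 2, 1, 13, 4, 1, 54 (period 11).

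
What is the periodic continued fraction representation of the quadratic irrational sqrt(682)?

Write x_i = (sqrt(682) + m_i)/d_i with (m_0, d_0) = (0, 1). a_0 = floor(sqrt(682)) = 26, since 26^2 = 676 <= 682 < 729 = 27^2.
Iterate m_{i+1} = d_i*a_i - m_i, d_{i+1} = (682 - m_{i+1}^2)/d_i, a_{i+1} = floor((a_0 + m_{i+1})/d_{i+1}):
  m_1 = 1*26 - 0 = 26, d_1 = (682 - 26^2)/1 = 6/1 = 6, a_1 = floor((26 + 26)/6) = 8.
  m_2 = 6*8 - 26 = 22, d_2 = (682 - 22^2)/6 = 198/6 = 33, a_2 = floor((26 + 22)/33) = 1.
  m_3 = 33*1 - 22 = 11, d_3 = (682 - 11^2)/33 = 561/33 = 17, a_3 = floor((26 + 11)/17) = 2.
  m_4 = 17*2 - 11 = 23, d_4 = (682 - 23^2)/17 = 153/17 = 9, a_4 = floor((26 + 23)/9) = 5.
  m_5 = 9*5 - 23 = 22, d_5 = (682 - 22^2)/9 = 198/9 = 22, a_5 = floor((26 + 22)/22) = 2.
  m_6 = 22*2 - 22 = 22, d_6 = (682 - 22^2)/22 = 198/22 = 9, a_6 = floor((26 + 22)/9) = 5.
  m_7 = 9*5 - 22 = 23, d_7 = (682 - 23^2)/9 = 153/9 = 17, a_7 = floor((26 + 23)/17) = 2.
  m_8 = 17*2 - 23 = 11, d_8 = (682 - 11^2)/17 = 561/17 = 33, a_8 = floor((26 + 11)/33) = 1.
  m_9 = 33*1 - 11 = 22, d_9 = (682 - 22^2)/33 = 198/33 = 6, a_9 = floor((26 + 22)/6) = 8.
  m_10 = 6*8 - 22 = 26, d_10 = (682 - 26^2)/6 = 6/6 = 1, a_10 = floor((26 + 26)/1) = 52.
  m_11 = 1*52 - 26 = 26, d_11 = (682 - 26^2)/1 = 6/1 = 6: (m_11, d_11) = (m_1, d_1) = (26, 6), so from here the quotients repeat a_1, ..., a_10; the period length is 10.
Hence the expansion of sqrt(682) is a_0 = 26 followed by the repeating block 8, 1, 2, 5, 2, 5, 2, 1, 8, 52 (period 10).

[26; (8, 1, 2, 5, 2, 5, 2, 1, 8, 52)]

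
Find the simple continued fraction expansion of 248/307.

Run the Euclidean algorithm on 248 and 307; the successive quotients are the partial quotients a_0, a_1, ... (each step inverts the fractional part left over by the previous one):
  248 = 0*307 + 248, so a_0 = 0.
  307 = 1*248 + 59, so a_1 = 1.
  248 = 4*59 + 12, so a_2 = 4.
  59 = 4*12 + 11, so a_3 = 4.
  12 = 1*11 + 1, so a_4 = 1.
  11 = 11*1 + 0, so a_5 = 11.
The remainder reaches 0 after 6 divisions, so the expansion has 6 partial quotients, read off in order.

[0; 1, 4, 4, 1, 11]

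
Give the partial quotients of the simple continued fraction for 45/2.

[22; 2]

Run the Euclidean algorithm on 45 and 2; the successive quotients are the partial quotients a_0, a_1, ... (each step inverts the fractional part left over by the previous one):
  45 = 22*2 + 1, so a_0 = 22.
  2 = 2*1 + 0, so a_1 = 2.
The remainder reaches 0 after 2 divisions, so the expansion has 2 partial quotients, read off in order.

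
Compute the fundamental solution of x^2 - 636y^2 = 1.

(x, y) = (3505951, 139020)

First expand sqrt(636) as a continued fraction. With x_i = (sqrt(636) + m_i)/d_i and (m_0, d_0) = (0, 1): a_0 = floor(sqrt(636)) = 25, since 25^2 = 625 <= 636 < 676 = 26^2.
Iterate m_{i+1} = d_i*a_i - m_i, d_{i+1} = (636 - m_{i+1}^2)/d_i, a_{i+1} = floor((a_0 + m_{i+1})/d_{i+1}):
  m_1 = 1*25 - 0 = 25, d_1 = (636 - 25^2)/1 = 11/1 = 11, a_1 = floor((25 + 25)/11) = 4.
  m_2 = 11*4 - 25 = 19, d_2 = (636 - 19^2)/11 = 275/11 = 25, a_2 = floor((25 + 19)/25) = 1.
  m_3 = 25*1 - 19 = 6, d_3 = (636 - 6^2)/25 = 600/25 = 24, a_3 = floor((25 + 6)/24) = 1.
  m_4 = 24*1 - 6 = 18, d_4 = (636 - 18^2)/24 = 312/24 = 13, a_4 = floor((25 + 18)/13) = 3.
  m_5 = 13*3 - 18 = 21, d_5 = (636 - 21^2)/13 = 195/13 = 15, a_5 = floor((25 + 21)/15) = 3.
  m_6 = 15*3 - 21 = 24, d_6 = (636 - 24^2)/15 = 60/15 = 4, a_6 = floor((25 + 24)/4) = 12.
  m_7 = 4*12 - 24 = 24, d_7 = (636 - 24^2)/4 = 60/4 = 15, a_7 = floor((25 + 24)/15) = 3.
  m_8 = 15*3 - 24 = 21, d_8 = (636 - 21^2)/15 = 195/15 = 13, a_8 = floor((25 + 21)/13) = 3.
  m_9 = 13*3 - 21 = 18, d_9 = (636 - 18^2)/13 = 312/13 = 24, a_9 = floor((25 + 18)/24) = 1.
  m_10 = 24*1 - 18 = 6, d_10 = (636 - 6^2)/24 = 600/24 = 25, a_10 = floor((25 + 6)/25) = 1.
  m_11 = 25*1 - 6 = 19, d_11 = (636 - 19^2)/25 = 275/25 = 11, a_11 = floor((25 + 19)/11) = 4.
  m_12 = 11*4 - 19 = 25, d_12 = (636 - 25^2)/11 = 11/11 = 1, a_12 = floor((25 + 25)/1) = 50.
  m_13 = 1*50 - 25 = 25, d_13 = (636 - 25^2)/1 = 11/1 = 11: (m_13, d_13) = (m_1, d_1) = (25, 11), so from here the quotients repeat a_1, ..., a_12; the period length is 12.
So sqrt(636) = [25; (4, 1, 1, 3, 3, 12, 3, 3, 1, 1, 4, 50)] with period length k = 12.
k is even, so the fundamental solution of x^2 - 636y^2 = 1 is (p_{k-1}, q_{k-1}) = (p_11, q_11); compute convergents through index 11.
Convergents (p_i = a_i*p_{i-1} + p_{i-2}, q_i = a_i*q_{i-1} + q_{i-2} with p_{-2}=0, p_{-1}=1, q_{-2}=1, q_{-1}=0):
  i=0: a_0=25, p_0 = 25*1 + 0 = 25, q_0 = 25*0 + 1 = 1.
  i=1: a_1=4, p_1 = 4*25 + 1 = 101, q_1 = 4*1 + 0 = 4.
  i=2: a_2=1, p_2 = 1*101 + 25 = 126, q_2 = 1*4 + 1 = 5.
  i=3: a_3=1, p_3 = 1*126 + 101 = 227, q_3 = 1*5 + 4 = 9.
  i=4: a_4=3, p_4 = 3*227 + 126 = 807, q_4 = 3*9 + 5 = 32.
  i=5: a_5=3, p_5 = 3*807 + 227 = 2648, q_5 = 3*32 + 9 = 105.
  i=6: a_6=12, p_6 = 12*2648 + 807 = 32583, q_6 = 12*105 + 32 = 1292.
  i=7: a_7=3, p_7 = 3*32583 + 2648 = 100397, q_7 = 3*1292 + 105 = 3981.
  i=8: a_8=3, p_8 = 3*100397 + 32583 = 333774, q_8 = 3*3981 + 1292 = 13235.
  i=9: a_9=1, p_9 = 1*333774 + 100397 = 434171, q_9 = 1*13235 + 3981 = 17216.
  i=10: a_10=1, p_10 = 1*434171 + 333774 = 767945, q_10 = 1*17216 + 13235 = 30451.
  i=11: a_11=4, p_11 = 4*767945 + 434171 = 3505951, q_11 = 4*30451 + 17216 = 139020.
Check: 3505951^2 - 636*139020^2 = 12291692414401 - 12291692414400 = 1, so (x, y) = (3505951, 139020) solves the equation, and by the theorem it is the least positive solution.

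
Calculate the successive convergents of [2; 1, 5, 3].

2/1, 3/1, 17/6, 54/19

Using the convergent recurrence p_i = a_i*p_{i-1} + p_{i-2}, q_i = a_i*q_{i-1} + q_{i-2} with p_{-2}=0, p_{-1}=1, q_{-2}=1, q_{-1}=0:
  i=0: a_0=2, p_0 = 2*1 + 0 = 2, q_0 = 2*0 + 1 = 1.
  i=1: a_1=1, p_1 = 1*2 + 1 = 3, q_1 = 1*1 + 0 = 1.
  i=2: a_2=5, p_2 = 5*3 + 2 = 17, q_2 = 5*1 + 1 = 6.
  i=3: a_3=3, p_3 = 3*17 + 3 = 54, q_3 = 3*6 + 1 = 19.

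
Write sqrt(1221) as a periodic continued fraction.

[34; (1, 16, 2, 16, 1, 68)]

Write x_i = (sqrt(1221) + m_i)/d_i with (m_0, d_0) = (0, 1). a_0 = floor(sqrt(1221)) = 34, since 34^2 = 1156 <= 1221 < 1225 = 35^2.
Iterate m_{i+1} = d_i*a_i - m_i, d_{i+1} = (1221 - m_{i+1}^2)/d_i, a_{i+1} = floor((a_0 + m_{i+1})/d_{i+1}):
  m_1 = 1*34 - 0 = 34, d_1 = (1221 - 34^2)/1 = 65/1 = 65, a_1 = floor((34 + 34)/65) = 1.
  m_2 = 65*1 - 34 = 31, d_2 = (1221 - 31^2)/65 = 260/65 = 4, a_2 = floor((34 + 31)/4) = 16.
  m_3 = 4*16 - 31 = 33, d_3 = (1221 - 33^2)/4 = 132/4 = 33, a_3 = floor((34 + 33)/33) = 2.
  m_4 = 33*2 - 33 = 33, d_4 = (1221 - 33^2)/33 = 132/33 = 4, a_4 = floor((34 + 33)/4) = 16.
  m_5 = 4*16 - 33 = 31, d_5 = (1221 - 31^2)/4 = 260/4 = 65, a_5 = floor((34 + 31)/65) = 1.
  m_6 = 65*1 - 31 = 34, d_6 = (1221 - 34^2)/65 = 65/65 = 1, a_6 = floor((34 + 34)/1) = 68.
  m_7 = 1*68 - 34 = 34, d_7 = (1221 - 34^2)/1 = 65/1 = 65: (m_7, d_7) = (m_1, d_1) = (34, 65), so from here the quotients repeat a_1, ..., a_6; the period length is 6.
Hence the expansion of sqrt(1221) is a_0 = 34 followed by the repeating block 1, 16, 2, 16, 1, 68 (period 6).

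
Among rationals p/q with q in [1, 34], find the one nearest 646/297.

50/23

Expand x = 646/297 as a continued fraction with the Euclidean algorithm:
  646 = 2*297 + 52, so a_0 = 2.
  297 = 5*52 + 37, so a_1 = 5.
  52 = 1*37 + 15, so a_2 = 1.
  37 = 2*15 + 7, so a_3 = 2.
  15 = 2*7 + 1, so a_4 = 2.
  7 = 7*1 + 0, so a_5 = 7.
so x = [2; 5, 1, 2, 2, 7].
Convergents (p_i = a_i*p_{i-1} + p_{i-2}, q_i = a_i*q_{i-1} + q_{i-2} with p_{-2}=0, p_{-1}=1, q_{-2}=1, q_{-1}=0), until the denominator exceeds 34:
  i=0: a_0=2, p_0 = 2*1 + 0 = 2, q_0 = 2*0 + 1 = 1.
  i=1: a_1=5, p_1 = 5*2 + 1 = 11, q_1 = 5*1 + 0 = 5.
  i=2: a_2=1, p_2 = 1*11 + 2 = 13, q_2 = 1*5 + 1 = 6.
  i=3: a_3=2, p_3 = 2*13 + 11 = 37, q_3 = 2*6 + 5 = 17.
  i=4: a_4=2, p_4 = 2*37 + 13 = 87, q_4 = 2*17 + 6 = 40.
q_4 = 40 > 34, so the last convergent with denominator <= 34 is p_3/q_3 = 37/17.
The closest fraction with denominator <= 34 is either p_3/q_3 or the intermediate fraction (k*p_3 + p_2)/(k*q_3 + q_2) with the largest k >= 1 whose denominator stays <= 34; these approach x as k grows, and every other convergent or intermediate fraction in range is farther away.
Largest k: floor((34 - q_2)/q_3) = floor((34 - 6)/17) = 1.
That gives (1*37 + 13)/(1*17 + 6) = 50/23.
Compare the errors: |x - 37/17| = |646*17 - 37*297|/(297*17) = 7/5049, and |x - 50/23| = |646*23 - 50*297|/(297*23) = 8/6831.
Cross-multiplying, 8*5049 = 40392 < 47817 = 7*6831, so 8/6831 is smaller: the intermediate fraction 50/23 is closer to x than 37/17.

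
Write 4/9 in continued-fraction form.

Run the Euclidean algorithm on 4 and 9; the successive quotients are the partial quotients a_0, a_1, ... (each step inverts the fractional part left over by the previous one):
  4 = 0*9 + 4, so a_0 = 0.
  9 = 2*4 + 1, so a_1 = 2.
  4 = 4*1 + 0, so a_2 = 4.
The remainder reaches 0 after 3 divisions, so the expansion has 3 partial quotients, read off in order.

[0; 2, 4]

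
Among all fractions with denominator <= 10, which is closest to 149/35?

Expand x = 149/35 as a continued fraction with the Euclidean algorithm:
  149 = 4*35 + 9, so a_0 = 4.
  35 = 3*9 + 8, so a_1 = 3.
  9 = 1*8 + 1, so a_2 = 1.
  8 = 8*1 + 0, so a_3 = 8.
so x = [4; 3, 1, 8].
Convergents (p_i = a_i*p_{i-1} + p_{i-2}, q_i = a_i*q_{i-1} + q_{i-2} with p_{-2}=0, p_{-1}=1, q_{-2}=1, q_{-1}=0), until the denominator exceeds 10:
  i=0: a_0=4, p_0 = 4*1 + 0 = 4, q_0 = 4*0 + 1 = 1.
  i=1: a_1=3, p_1 = 3*4 + 1 = 13, q_1 = 3*1 + 0 = 3.
  i=2: a_2=1, p_2 = 1*13 + 4 = 17, q_2 = 1*3 + 1 = 4.
  i=3: a_3=8, p_3 = 8*17 + 13 = 149, q_3 = 8*4 + 3 = 35.
q_3 = 35 > 10, so the last convergent with denominator <= 10 is p_2/q_2 = 17/4.
The closest fraction with denominator <= 10 is either p_2/q_2 or the intermediate fraction (k*p_2 + p_1)/(k*q_2 + q_1) with the largest k >= 1 whose denominator stays <= 10; these approach x as k grows, and every other convergent or intermediate fraction in range is farther away.
Largest k: floor((10 - q_1)/q_2) = floor((10 - 3)/4) = 1.
That gives (1*17 + 13)/(1*4 + 3) = 30/7.
Compare the errors: |x - 17/4| = |149*4 - 17*35|/(35*4) = 1/140, and |x - 30/7| = |149*7 - 30*35|/(35*7) = 7/245.
Cross-multiplying, 1*245 = 245 < 980 = 7*140, so 1/140 is smaller: the convergent 17/4 is closer to x than 30/7.

17/4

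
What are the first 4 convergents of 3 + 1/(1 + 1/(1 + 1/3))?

3/1, 4/1, 7/2, 25/7

Using the convergent recurrence p_i = a_i*p_{i-1} + p_{i-2}, q_i = a_i*q_{i-1} + q_{i-2} with p_{-2}=0, p_{-1}=1, q_{-2}=1, q_{-1}=0:
  i=0: a_0=3, p_0 = 3*1 + 0 = 3, q_0 = 3*0 + 1 = 1.
  i=1: a_1=1, p_1 = 1*3 + 1 = 4, q_1 = 1*1 + 0 = 1.
  i=2: a_2=1, p_2 = 1*4 + 3 = 7, q_2 = 1*1 + 1 = 2.
  i=3: a_3=3, p_3 = 3*7 + 4 = 25, q_3 = 3*2 + 1 = 7.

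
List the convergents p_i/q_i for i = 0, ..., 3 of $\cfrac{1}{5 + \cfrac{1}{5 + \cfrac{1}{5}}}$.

Using the convergent recurrence p_i = a_i*p_{i-1} + p_{i-2}, q_i = a_i*q_{i-1} + q_{i-2} with p_{-2}=0, p_{-1}=1, q_{-2}=1, q_{-1}=0:
  i=0: a_0=0, p_0 = 0*1 + 0 = 0, q_0 = 0*0 + 1 = 1.
  i=1: a_1=5, p_1 = 5*0 + 1 = 1, q_1 = 5*1 + 0 = 5.
  i=2: a_2=5, p_2 = 5*1 + 0 = 5, q_2 = 5*5 + 1 = 26.
  i=3: a_3=5, p_3 = 5*5 + 1 = 26, q_3 = 5*26 + 5 = 135.

0/1, 1/5, 5/26, 26/135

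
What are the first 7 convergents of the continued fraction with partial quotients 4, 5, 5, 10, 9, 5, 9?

4/1, 21/5, 109/26, 1111/265, 10108/2411, 51651/12320, 474967/113291

Using the convergent recurrence p_i = a_i*p_{i-1} + p_{i-2}, q_i = a_i*q_{i-1} + q_{i-2} with p_{-2}=0, p_{-1}=1, q_{-2}=1, q_{-1}=0:
  i=0: a_0=4, p_0 = 4*1 + 0 = 4, q_0 = 4*0 + 1 = 1.
  i=1: a_1=5, p_1 = 5*4 + 1 = 21, q_1 = 5*1 + 0 = 5.
  i=2: a_2=5, p_2 = 5*21 + 4 = 109, q_2 = 5*5 + 1 = 26.
  i=3: a_3=10, p_3 = 10*109 + 21 = 1111, q_3 = 10*26 + 5 = 265.
  i=4: a_4=9, p_4 = 9*1111 + 109 = 10108, q_4 = 9*265 + 26 = 2411.
  i=5: a_5=5, p_5 = 5*10108 + 1111 = 51651, q_5 = 5*2411 + 265 = 12320.
  i=6: a_6=9, p_6 = 9*51651 + 10108 = 474967, q_6 = 9*12320 + 2411 = 113291.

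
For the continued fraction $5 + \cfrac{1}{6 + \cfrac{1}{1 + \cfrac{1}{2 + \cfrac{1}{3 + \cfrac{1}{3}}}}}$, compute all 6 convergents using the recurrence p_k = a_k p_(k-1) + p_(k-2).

5/1, 31/6, 36/7, 103/20, 345/67, 1138/221

Using the convergent recurrence p_i = a_i*p_{i-1} + p_{i-2}, q_i = a_i*q_{i-1} + q_{i-2} with p_{-2}=0, p_{-1}=1, q_{-2}=1, q_{-1}=0:
  i=0: a_0=5, p_0 = 5*1 + 0 = 5, q_0 = 5*0 + 1 = 1.
  i=1: a_1=6, p_1 = 6*5 + 1 = 31, q_1 = 6*1 + 0 = 6.
  i=2: a_2=1, p_2 = 1*31 + 5 = 36, q_2 = 1*6 + 1 = 7.
  i=3: a_3=2, p_3 = 2*36 + 31 = 103, q_3 = 2*7 + 6 = 20.
  i=4: a_4=3, p_4 = 3*103 + 36 = 345, q_4 = 3*20 + 7 = 67.
  i=5: a_5=3, p_5 = 3*345 + 103 = 1138, q_5 = 3*67 + 20 = 221.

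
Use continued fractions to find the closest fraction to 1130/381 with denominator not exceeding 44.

Expand x = 1130/381 as a continued fraction with the Euclidean algorithm:
  1130 = 2*381 + 368, so a_0 = 2.
  381 = 1*368 + 13, so a_1 = 1.
  368 = 28*13 + 4, so a_2 = 28.
  13 = 3*4 + 1, so a_3 = 3.
  4 = 4*1 + 0, so a_4 = 4.
so x = [2; 1, 28, 3, 4].
Convergents (p_i = a_i*p_{i-1} + p_{i-2}, q_i = a_i*q_{i-1} + q_{i-2} with p_{-2}=0, p_{-1}=1, q_{-2}=1, q_{-1}=0), until the denominator exceeds 44:
  i=0: a_0=2, p_0 = 2*1 + 0 = 2, q_0 = 2*0 + 1 = 1.
  i=1: a_1=1, p_1 = 1*2 + 1 = 3, q_1 = 1*1 + 0 = 1.
  i=2: a_2=28, p_2 = 28*3 + 2 = 86, q_2 = 28*1 + 1 = 29.
  i=3: a_3=3, p_3 = 3*86 + 3 = 261, q_3 = 3*29 + 1 = 88.
q_3 = 88 > 44, so the last convergent with denominator <= 44 is p_2/q_2 = 86/29.
The closest fraction with denominator <= 44 is either p_2/q_2 or the intermediate fraction (k*p_2 + p_1)/(k*q_2 + q_1) with the largest k >= 1 whose denominator stays <= 44; these approach x as k grows, and every other convergent or intermediate fraction in range is farther away.
Largest k: floor((44 - q_1)/q_2) = floor((44 - 1)/29) = 1.
That gives (1*86 + 3)/(1*29 + 1) = 89/30.
Compare the errors: |x - 86/29| = |1130*29 - 86*381|/(381*29) = 4/11049, and |x - 89/30| = |1130*30 - 89*381|/(381*30) = 9/11430.
Cross-multiplying, 4*11430 = 45720 < 99441 = 9*11049, so 4/11049 is smaller: the convergent 86/29 is closer to x than 89/30.

86/29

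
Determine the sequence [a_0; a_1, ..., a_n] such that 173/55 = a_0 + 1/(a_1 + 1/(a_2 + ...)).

Run the Euclidean algorithm on 173 and 55; the successive quotients are the partial quotients a_0, a_1, ... (each step inverts the fractional part left over by the previous one):
  173 = 3*55 + 8, so a_0 = 3.
  55 = 6*8 + 7, so a_1 = 6.
  8 = 1*7 + 1, so a_2 = 1.
  7 = 7*1 + 0, so a_3 = 7.
The remainder reaches 0 after 4 divisions, so the expansion has 4 partial quotients, read off in order.

[3; 6, 1, 7]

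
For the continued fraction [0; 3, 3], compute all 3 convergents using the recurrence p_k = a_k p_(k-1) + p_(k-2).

Using the convergent recurrence p_i = a_i*p_{i-1} + p_{i-2}, q_i = a_i*q_{i-1} + q_{i-2} with p_{-2}=0, p_{-1}=1, q_{-2}=1, q_{-1}=0:
  i=0: a_0=0, p_0 = 0*1 + 0 = 0, q_0 = 0*0 + 1 = 1.
  i=1: a_1=3, p_1 = 3*0 + 1 = 1, q_1 = 3*1 + 0 = 3.
  i=2: a_2=3, p_2 = 3*1 + 0 = 3, q_2 = 3*3 + 1 = 10.

0/1, 1/3, 3/10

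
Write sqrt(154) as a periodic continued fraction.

Write x_i = (sqrt(154) + m_i)/d_i with (m_0, d_0) = (0, 1). a_0 = floor(sqrt(154)) = 12, since 12^2 = 144 <= 154 < 169 = 13^2.
Iterate m_{i+1} = d_i*a_i - m_i, d_{i+1} = (154 - m_{i+1}^2)/d_i, a_{i+1} = floor((a_0 + m_{i+1})/d_{i+1}):
  m_1 = 1*12 - 0 = 12, d_1 = (154 - 12^2)/1 = 10/1 = 10, a_1 = floor((12 + 12)/10) = 2.
  m_2 = 10*2 - 12 = 8, d_2 = (154 - 8^2)/10 = 90/10 = 9, a_2 = floor((12 + 8)/9) = 2.
  m_3 = 9*2 - 8 = 10, d_3 = (154 - 10^2)/9 = 54/9 = 6, a_3 = floor((12 + 10)/6) = 3.
  m_4 = 6*3 - 10 = 8, d_4 = (154 - 8^2)/6 = 90/6 = 15, a_4 = floor((12 + 8)/15) = 1.
  m_5 = 15*1 - 8 = 7, d_5 = (154 - 7^2)/15 = 105/15 = 7, a_5 = floor((12 + 7)/7) = 2.
  m_6 = 7*2 - 7 = 7, d_6 = (154 - 7^2)/7 = 105/7 = 15, a_6 = floor((12 + 7)/15) = 1.
  m_7 = 15*1 - 7 = 8, d_7 = (154 - 8^2)/15 = 90/15 = 6, a_7 = floor((12 + 8)/6) = 3.
  m_8 = 6*3 - 8 = 10, d_8 = (154 - 10^2)/6 = 54/6 = 9, a_8 = floor((12 + 10)/9) = 2.
  m_9 = 9*2 - 10 = 8, d_9 = (154 - 8^2)/9 = 90/9 = 10, a_9 = floor((12 + 8)/10) = 2.
  m_10 = 10*2 - 8 = 12, d_10 = (154 - 12^2)/10 = 10/10 = 1, a_10 = floor((12 + 12)/1) = 24.
  m_11 = 1*24 - 12 = 12, d_11 = (154 - 12^2)/1 = 10/1 = 10: (m_11, d_11) = (m_1, d_1) = (12, 10), so from here the quotients repeat a_1, ..., a_10; the period length is 10.
Hence the expansion of sqrt(154) is a_0 = 12 followed by the repeating block 2, 2, 3, 1, 2, 1, 3, 2, 2, 24 (period 10).

[12; (2, 2, 3, 1, 2, 1, 3, 2, 2, 24)]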